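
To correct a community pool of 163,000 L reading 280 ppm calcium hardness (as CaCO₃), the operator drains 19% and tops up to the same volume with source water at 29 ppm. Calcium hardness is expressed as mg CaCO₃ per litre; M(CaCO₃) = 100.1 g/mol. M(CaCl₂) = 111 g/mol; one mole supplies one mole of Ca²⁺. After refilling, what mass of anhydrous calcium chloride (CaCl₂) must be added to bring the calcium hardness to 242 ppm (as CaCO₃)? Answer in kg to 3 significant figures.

After draining 19% and refilling: 280 × 0.81 + 29 × 0.19 = 232.31 ppm.
Deficit to target: 242 − 232.31 = 9.69 mg/L.
As CaCO₃: 9.69 mg/L × 163,000 L = 1579 g; ÷ 100.1 = 15.78 mol Ca²⁺.
Mass: 15.78 × 111 = 1751 g.

1.75 kg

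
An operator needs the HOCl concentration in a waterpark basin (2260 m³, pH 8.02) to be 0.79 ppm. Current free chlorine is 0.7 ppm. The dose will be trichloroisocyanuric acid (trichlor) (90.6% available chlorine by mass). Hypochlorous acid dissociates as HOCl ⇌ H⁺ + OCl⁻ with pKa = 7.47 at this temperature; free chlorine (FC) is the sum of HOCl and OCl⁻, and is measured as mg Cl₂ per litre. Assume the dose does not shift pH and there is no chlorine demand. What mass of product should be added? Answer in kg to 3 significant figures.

7.22 kg

Volume: 2260 m³ = 2,260,000 L.
[OCl⁻]/[HOCl] = 10^(pH − pKa) = 10^(8.02 − 7.47) = 3.548; fraction as HOCl = 1/(1 + 3.548) = 0.2199.
Free chlorine required for 0.79 ppm HOCl: 0.79 / 0.2199 = 3.593 ppm.
FC to add: 3.593 − 0.7 = 2.893 mg/L as Cl₂.
Cl₂ equivalent: 2.893 mg/L × 2,260,000 L = 6538 g.
Product at 90.6% available Cl: 6538 / 0.906 = 7217 g.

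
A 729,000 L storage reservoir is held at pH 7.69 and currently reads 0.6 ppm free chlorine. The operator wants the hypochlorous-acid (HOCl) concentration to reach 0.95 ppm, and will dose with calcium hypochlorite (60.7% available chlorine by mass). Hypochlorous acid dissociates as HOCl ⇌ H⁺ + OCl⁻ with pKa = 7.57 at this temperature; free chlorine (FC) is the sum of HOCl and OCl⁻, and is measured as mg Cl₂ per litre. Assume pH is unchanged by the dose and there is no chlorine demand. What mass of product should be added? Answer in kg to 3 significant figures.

1.92 kg

[OCl⁻]/[HOCl] = 10^(pH − pKa) = 10^(7.69 − 7.57) = 1.318; fraction as HOCl = 1/(1 + 1.318) = 0.4314.
Free chlorine required for 0.95 ppm HOCl: 0.95 / 0.4314 = 2.202 ppm.
FC to add: 2.202 − 0.6 = 1.602 mg/L as Cl₂.
Cl₂ equivalent: 1.602 mg/L × 729,000 L = 1168 g.
Product at 60.7% available Cl: 1168 / 0.607 = 1924 g.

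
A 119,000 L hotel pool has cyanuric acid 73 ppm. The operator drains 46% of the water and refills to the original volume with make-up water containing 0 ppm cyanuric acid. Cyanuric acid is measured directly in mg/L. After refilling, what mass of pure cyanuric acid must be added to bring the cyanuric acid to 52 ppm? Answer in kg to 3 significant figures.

1.50 kg

After draining 46% and refilling: 73 × 0.54 + 0 × 0.46 = 39.42 ppm.
Deficit to target: 52 − 39.42 = 12.58 mg/L.
Mass: 12.58 mg/L × 119,000 L = 1497 g cyanuric acid.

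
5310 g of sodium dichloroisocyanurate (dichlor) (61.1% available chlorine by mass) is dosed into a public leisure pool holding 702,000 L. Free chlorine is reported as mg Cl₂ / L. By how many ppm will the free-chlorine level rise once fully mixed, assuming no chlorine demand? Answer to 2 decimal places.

4.62 ppm

Available chlorine delivered: 5310 g × 0.611 = 3244 g as Cl₂.
Concentration rise: 3244 g / 702,000 L = 4.622 mg/L = 4.62 ppm.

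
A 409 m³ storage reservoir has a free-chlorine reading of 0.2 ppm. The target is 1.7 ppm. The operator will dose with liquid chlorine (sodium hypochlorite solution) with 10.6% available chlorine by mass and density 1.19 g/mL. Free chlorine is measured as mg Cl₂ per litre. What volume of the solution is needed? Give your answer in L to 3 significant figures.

Volume: 409 m³ = 409,000 L.
Chlorine deficit: 1.7 − 0.2 = 1.5 ppm = 1.5 mg/L as Cl₂.
Cl₂ equivalent needed: 1.5 mg/L × 409,000 L = 613,500 mg = 613.5 g.
Product at 10.6% available chlorine: 613.5 / 0.106 = 5788 g.
Volume at density 1.19 g/mL: 5788 g ÷ 1.19 g/mL = 4864 mL.

4.86 L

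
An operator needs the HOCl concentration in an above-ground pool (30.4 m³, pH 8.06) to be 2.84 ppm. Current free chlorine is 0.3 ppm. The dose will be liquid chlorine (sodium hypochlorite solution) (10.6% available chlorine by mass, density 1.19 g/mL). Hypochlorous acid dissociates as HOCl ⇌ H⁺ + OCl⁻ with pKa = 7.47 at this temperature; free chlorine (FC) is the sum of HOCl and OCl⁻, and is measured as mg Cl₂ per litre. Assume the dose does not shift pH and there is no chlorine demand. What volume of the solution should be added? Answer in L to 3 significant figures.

3.27 L

Volume: 30.4 m³ = 30,400 L.
[OCl⁻]/[HOCl] = 10^(pH − pKa) = 10^(8.06 − 7.47) = 3.89; fraction as HOCl = 1/(1 + 3.89) = 0.2045.
Free chlorine required for 2.84 ppm HOCl: 2.84 / 0.2045 = 13.89 ppm.
FC to add: 13.89 − 0.3 = 13.59 mg/L as Cl₂.
Cl₂ equivalent: 13.59 mg/L × 30,400 L = 413.1 g.
Product at 10.6% available Cl: 413.1 / 0.106 = 3897 g.
Volume: 3897 g ÷ 1.19 g/mL = 3275 mL.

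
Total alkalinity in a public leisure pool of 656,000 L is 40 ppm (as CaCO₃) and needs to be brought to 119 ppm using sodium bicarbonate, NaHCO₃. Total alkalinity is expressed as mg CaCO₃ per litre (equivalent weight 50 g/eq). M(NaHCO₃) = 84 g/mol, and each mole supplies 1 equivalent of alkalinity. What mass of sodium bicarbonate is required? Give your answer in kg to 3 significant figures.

87.1 kg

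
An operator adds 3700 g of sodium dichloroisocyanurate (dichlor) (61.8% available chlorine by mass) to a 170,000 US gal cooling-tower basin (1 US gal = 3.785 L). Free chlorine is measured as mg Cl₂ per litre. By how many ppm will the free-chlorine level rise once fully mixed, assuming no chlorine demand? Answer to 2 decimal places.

3.55 ppm

Volume: 170,000 US gal × 3.785 L/gal = 643,450 L.
Available chlorine delivered: 3700 g × 0.618 = 2287 g as Cl₂.
Concentration rise: 2287 g / 643,450 L = 3.554 mg/L = 3.55 ppm.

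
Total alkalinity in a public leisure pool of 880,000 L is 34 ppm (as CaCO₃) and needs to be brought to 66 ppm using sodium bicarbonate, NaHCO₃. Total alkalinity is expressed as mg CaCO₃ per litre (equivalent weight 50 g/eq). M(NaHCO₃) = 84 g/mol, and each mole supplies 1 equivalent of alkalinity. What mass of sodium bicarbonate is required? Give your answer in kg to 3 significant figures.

47.3 kg

Alkalinity to add: (66 − 34) = 32 mg/L as CaCO₃ × 880,000 L = 28,160 g as CaCO₃.
Equivalents: 28,160 g ÷ 50 g/eq = 563.2 eq.
NaHCO₃ supplies 1 eq per mole → 563.2 mol.
Mass: 563.2 mol × 84 g/mol = 47,310 g.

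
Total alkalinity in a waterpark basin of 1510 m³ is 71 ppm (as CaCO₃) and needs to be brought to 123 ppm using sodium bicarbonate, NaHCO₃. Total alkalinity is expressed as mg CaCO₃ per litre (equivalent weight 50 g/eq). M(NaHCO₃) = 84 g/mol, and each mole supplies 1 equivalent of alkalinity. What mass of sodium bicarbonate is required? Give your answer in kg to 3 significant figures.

132 kg

Volume: 1510 m³ = 1,510,000 L.
Alkalinity to add: (123 − 71) = 52 mg/L as CaCO₃ × 1,510,000 L = 78,520 g as CaCO₃.
Equivalents: 78,520 g ÷ 50 g/eq = 1570 eq.
NaHCO₃ supplies 1 eq per mole → 1570 mol.
Mass: 1570 mol × 84 g/mol = 131,900 g.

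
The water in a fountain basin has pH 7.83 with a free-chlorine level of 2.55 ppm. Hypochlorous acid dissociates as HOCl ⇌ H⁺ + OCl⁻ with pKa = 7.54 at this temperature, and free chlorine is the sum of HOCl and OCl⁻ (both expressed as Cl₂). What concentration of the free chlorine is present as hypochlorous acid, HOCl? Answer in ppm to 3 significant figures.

[OCl⁻]/[HOCl] = 10^(pH − pKa) = 10^(7.83 − 7.54) = 10^0.29 = 1.95.
Fraction as HOCl = 1 / (1 + 1.95) = 0.339.
HOCl = 0.339 × 2.55 ppm = 0.8645 ppm.

0.864 ppm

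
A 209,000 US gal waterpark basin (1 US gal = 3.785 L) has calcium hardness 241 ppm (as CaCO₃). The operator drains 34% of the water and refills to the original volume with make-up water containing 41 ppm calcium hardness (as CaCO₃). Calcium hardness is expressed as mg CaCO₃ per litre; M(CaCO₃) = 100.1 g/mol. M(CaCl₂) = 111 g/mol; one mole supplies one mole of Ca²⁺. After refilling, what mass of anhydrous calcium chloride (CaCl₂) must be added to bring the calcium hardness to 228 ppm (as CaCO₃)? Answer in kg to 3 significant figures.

48.2 kg

Volume: 209,000 US gal × 3.785 L/gal = 791,065 L.
After draining 34% and refilling: 241 × 0.66 + 41 × 0.34 = 173 ppm.
Deficit to target: 228 − 173 = 55 mg/L.
As CaCO₃: 55 mg/L × 791,065 L = 43,510 g; ÷ 100.1 = 434.7 mol Ca²⁺.
Mass: 434.7 × 111 = 48,250 g.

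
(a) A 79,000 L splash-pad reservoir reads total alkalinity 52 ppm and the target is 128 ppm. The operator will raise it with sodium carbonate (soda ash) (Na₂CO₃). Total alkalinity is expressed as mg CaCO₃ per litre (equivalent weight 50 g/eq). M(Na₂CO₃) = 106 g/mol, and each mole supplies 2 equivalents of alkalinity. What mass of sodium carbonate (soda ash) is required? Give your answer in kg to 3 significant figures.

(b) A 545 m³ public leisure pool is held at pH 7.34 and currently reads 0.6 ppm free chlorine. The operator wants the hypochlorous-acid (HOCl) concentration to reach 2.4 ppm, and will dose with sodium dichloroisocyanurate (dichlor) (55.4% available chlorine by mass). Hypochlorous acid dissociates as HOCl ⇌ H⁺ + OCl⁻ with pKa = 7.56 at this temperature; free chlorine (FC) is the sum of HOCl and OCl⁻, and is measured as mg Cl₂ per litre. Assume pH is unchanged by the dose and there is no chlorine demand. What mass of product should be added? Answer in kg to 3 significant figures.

(a) Alkalinity to add: (128 − 52) = 76 mg/L as CaCO₃ × 79,000 L = 6004 g as CaCO₃.
(a) Equivalents: 6004 g ÷ 50 g/eq = 120.1 eq.
(a) Each mole of Na₂CO₃ supplies 2 eq, so 120.1 / 2 = 60.04 mol.
(a) Mass: 60.04 mol × 106 g/mol = 6364 g.

(b) Volume: 545 m³ = 545,000 L.
(b) [OCl⁻]/[HOCl] = 10^(pH − pKa) = 10^(7.34 − 7.56) = 0.6026; fraction as HOCl = 1/(1 + 0.6026) = 0.624.
(b) Free chlorine required for 2.4 ppm HOCl: 2.4 / 0.624 = 3.846 ppm.
(b) FC to add: 3.846 − 0.6 = 3.246 mg/L as Cl₂.
(b) Cl₂ equivalent: 3.246 mg/L × 545,000 L = 1769 g.
(b) Product at 55.4% available Cl: 1769 / 0.554 = 3193 g.

(a) 6.36 kg; (b) 3.19 kg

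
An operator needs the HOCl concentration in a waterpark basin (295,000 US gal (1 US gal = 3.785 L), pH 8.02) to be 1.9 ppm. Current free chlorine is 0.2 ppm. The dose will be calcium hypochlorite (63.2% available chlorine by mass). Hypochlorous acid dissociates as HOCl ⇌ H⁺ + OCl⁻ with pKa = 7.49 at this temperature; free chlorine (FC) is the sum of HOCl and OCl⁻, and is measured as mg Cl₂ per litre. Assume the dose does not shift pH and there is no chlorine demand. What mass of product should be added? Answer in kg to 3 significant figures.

14.4 kg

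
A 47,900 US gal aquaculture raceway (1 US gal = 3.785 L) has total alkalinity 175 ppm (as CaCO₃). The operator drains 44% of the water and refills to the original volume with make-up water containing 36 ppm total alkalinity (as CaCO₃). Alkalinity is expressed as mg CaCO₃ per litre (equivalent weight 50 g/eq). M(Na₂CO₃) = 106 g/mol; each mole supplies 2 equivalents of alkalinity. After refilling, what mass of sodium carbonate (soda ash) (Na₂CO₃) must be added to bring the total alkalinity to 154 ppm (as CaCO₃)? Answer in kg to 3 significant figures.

7.72 kg

Volume: 47,900 US gal × 3.785 L/gal = 181,302 L.
After draining 44% and refilling: 175 × 0.56 + 36 × 0.44 = 113.84 ppm.
Deficit to target: 154 − 113.84 = 40.16 mg/L.
As CaCO₃: 40.16 mg/L × 181,302 L = 7281 g; ÷ 50 g/eq ÷ 2 = 72.81 mol Na₂CO₃.
Mass: 72.81 × 106 = 7718 g.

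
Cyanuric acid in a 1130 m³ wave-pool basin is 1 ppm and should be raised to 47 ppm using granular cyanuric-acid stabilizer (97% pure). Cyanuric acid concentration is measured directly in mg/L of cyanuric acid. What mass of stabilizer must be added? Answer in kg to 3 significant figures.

53.6 kg

Volume: 1130 m³ = 1,130,000 L.
CYA to add: (47 − 1) = 46 mg/L × 1,130,000 L = 51,980 g cyanuric acid.
At 97% purity: 51,980 / 0.97 = 53,590 g product.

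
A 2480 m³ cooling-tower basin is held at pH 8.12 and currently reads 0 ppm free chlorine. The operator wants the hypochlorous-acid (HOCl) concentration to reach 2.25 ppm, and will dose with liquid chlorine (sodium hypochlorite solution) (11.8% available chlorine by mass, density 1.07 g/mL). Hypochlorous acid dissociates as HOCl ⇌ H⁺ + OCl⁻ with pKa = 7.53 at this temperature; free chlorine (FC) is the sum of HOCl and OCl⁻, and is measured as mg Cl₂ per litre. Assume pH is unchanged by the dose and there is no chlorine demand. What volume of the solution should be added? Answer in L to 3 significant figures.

Volume: 2480 m³ = 2,480,000 L.
[OCl⁻]/[HOCl] = 10^(pH − pKa) = 10^(8.12 − 7.53) = 3.89; fraction as HOCl = 1/(1 + 3.89) = 0.2045.
Free chlorine required for 2.25 ppm HOCl: 2.25 / 0.2045 = 11 ppm.
FC to add: 11 − 0 = 11 mg/L as Cl₂.
Cl₂ equivalent: 11 mg/L × 2,480,000 L = 27,290 g.
Product at 11.8% available Cl: 27,290 / 0.118 = 231,300 g.
Volume: 231,300 g ÷ 1.07 g/mL = 216,100 mL.

216 L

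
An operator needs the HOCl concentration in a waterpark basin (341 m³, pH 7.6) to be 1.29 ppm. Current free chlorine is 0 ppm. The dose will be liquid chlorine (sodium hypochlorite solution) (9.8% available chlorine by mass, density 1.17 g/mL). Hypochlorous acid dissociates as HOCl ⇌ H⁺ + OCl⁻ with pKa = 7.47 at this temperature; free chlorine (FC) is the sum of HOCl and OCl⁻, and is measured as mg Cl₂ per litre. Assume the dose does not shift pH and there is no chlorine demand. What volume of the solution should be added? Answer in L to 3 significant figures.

9.01 L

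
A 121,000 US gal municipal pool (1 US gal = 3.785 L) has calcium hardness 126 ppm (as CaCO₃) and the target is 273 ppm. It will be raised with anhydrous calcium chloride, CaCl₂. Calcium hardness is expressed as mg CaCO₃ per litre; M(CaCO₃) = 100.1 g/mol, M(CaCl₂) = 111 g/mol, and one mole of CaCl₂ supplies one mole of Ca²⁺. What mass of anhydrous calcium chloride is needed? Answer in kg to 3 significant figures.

74.7 kg

Volume: 121,000 US gal × 3.785 L/gal = 457,985 L.
Hardness to add: (273 − 126) = 147 mg/L as CaCO₃ × 457,985 L = 67,320 g as CaCO₃.
Moles of Ca²⁺ (1 mol Ca²⁺ ≡ 1 mol CaCO₃): 67,320 / 100.1 g/mol = 672.6 mol.
Mass of CaCl₂: 672.6 × 111 = 74,650 g.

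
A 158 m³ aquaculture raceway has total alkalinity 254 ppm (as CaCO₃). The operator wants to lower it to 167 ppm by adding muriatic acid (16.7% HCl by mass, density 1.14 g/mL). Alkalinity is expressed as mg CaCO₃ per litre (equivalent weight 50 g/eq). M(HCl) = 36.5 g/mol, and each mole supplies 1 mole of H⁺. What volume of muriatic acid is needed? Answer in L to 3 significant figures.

52.7 L

Volume: 158 m³ = 158,000 L.
Alkalinity to neutralize: (254 − 167) = 87 mg/L as CaCO₃ × 158,000 L = 13,750 g as CaCO₃.
Equivalents of H⁺ required: 13,750 ÷ 50 g/eq = 274.9 eq = 274.9 mol HCl.
Mass of HCl: 274.9 × 36.5 = 10,030 g.
Mass of 16.7% solution: 10,030 / 0.167 = 60,090 g.
Volume: 60,090 g ÷ 1.14 g/mL = 52,710 mL.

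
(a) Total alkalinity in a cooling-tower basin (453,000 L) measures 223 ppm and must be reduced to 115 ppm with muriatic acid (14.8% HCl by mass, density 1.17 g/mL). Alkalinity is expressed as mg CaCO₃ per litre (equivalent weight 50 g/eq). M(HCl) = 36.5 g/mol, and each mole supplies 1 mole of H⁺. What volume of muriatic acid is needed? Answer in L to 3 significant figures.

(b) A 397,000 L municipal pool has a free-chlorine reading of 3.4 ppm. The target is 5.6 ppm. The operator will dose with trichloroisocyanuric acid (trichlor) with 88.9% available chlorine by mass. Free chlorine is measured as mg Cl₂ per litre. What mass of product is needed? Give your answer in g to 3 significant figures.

(a) Alkalinity to neutralize: (223 − 115) = 108 mg/L as CaCO₃ × 453,000 L = 48,920 g as CaCO₃.
(a) Equivalents of H⁺ required: 48,920 ÷ 50 g/eq = 978.5 eq = 978.5 mol HCl.
(a) Mass of HCl: 978.5 × 36.5 = 35,710 g.
(a) Mass of 14.8% solution: 35,710 / 0.148 = 241,300 g.
(a) Volume: 241,300 g ÷ 1.17 g/mL = 206,300 mL.

(b) Chlorine deficit: 5.6 − 3.4 = 2.2 ppm = 2.2 mg/L as Cl₂.
(b) Cl₂ equivalent needed: 2.2 mg/L × 397,000 L = 873,400 mg = 873.4 g.
(b) Product at 88.9% available chlorine: 873.4 / 0.889 = 982.5 g.

(a) 206 L; (b) 982 g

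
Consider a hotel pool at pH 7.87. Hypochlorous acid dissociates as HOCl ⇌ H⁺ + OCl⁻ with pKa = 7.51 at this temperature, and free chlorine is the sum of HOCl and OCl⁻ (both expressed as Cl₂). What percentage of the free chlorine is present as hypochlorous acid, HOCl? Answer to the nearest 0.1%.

[OCl⁻]/[HOCl] = 10^(pH − pKa) = 10^(7.87 − 7.51) = 10^0.36 = 2.291.
Fraction as HOCl = 1 / (1 + 2.291) = 0.3039.

30.4%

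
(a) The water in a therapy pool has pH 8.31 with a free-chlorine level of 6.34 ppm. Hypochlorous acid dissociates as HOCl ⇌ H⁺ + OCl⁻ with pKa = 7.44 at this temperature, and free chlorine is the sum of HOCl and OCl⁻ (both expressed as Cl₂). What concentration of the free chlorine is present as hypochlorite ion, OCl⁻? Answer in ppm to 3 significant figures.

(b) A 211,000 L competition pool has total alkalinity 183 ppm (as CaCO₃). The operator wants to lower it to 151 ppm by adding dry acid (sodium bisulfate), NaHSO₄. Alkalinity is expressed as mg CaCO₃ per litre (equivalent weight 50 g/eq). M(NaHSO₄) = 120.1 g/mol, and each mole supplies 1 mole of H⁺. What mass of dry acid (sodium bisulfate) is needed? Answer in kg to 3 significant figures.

(a) [OCl⁻]/[HOCl] = 10^(pH − pKa) = 10^(8.31 − 7.44) = 10^0.87 = 7.413.
(a) Fraction as HOCl = 1 / (1 + 7.413) = 0.1189.
(a) OCl⁻ = (1 − 0.1189) × 6.34 ppm = 5.586 ppm.

(b) Alkalinity to neutralize: (183 − 151) = 32 mg/L as CaCO₃ × 211,000 L = 6752 g as CaCO₃.
(b) Equivalents of H⁺ required: 6752 ÷ 50 g/eq = 135 eq = 135 mol NaHSO₄.
(b) Mass of NaHSO₄: 135 × 120.1 = 16,220 g.

(a) 5.59 ppm; (b) 16.2 kg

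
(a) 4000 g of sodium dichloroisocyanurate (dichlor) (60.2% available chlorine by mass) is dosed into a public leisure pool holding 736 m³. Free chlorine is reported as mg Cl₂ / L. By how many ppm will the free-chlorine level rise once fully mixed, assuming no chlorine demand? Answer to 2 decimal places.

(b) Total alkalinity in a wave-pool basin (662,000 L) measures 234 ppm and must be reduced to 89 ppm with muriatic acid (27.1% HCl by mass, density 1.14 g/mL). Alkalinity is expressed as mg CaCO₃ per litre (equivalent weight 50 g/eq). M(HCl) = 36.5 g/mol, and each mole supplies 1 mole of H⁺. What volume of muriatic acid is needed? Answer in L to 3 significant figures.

(a) Volume: 736 m³ = 736,000 L.
(a) Available chlorine delivered: 4000 g × 0.602 = 2408 g as Cl₂.
(a) Concentration rise: 2408 g / 736,000 L = 3.272 mg/L = 3.27 ppm.

(b) Alkalinity to neutralize: (234 − 89) = 145 mg/L as CaCO₃ × 662,000 L = 95,990 g as CaCO₃.
(b) Equivalents of H⁺ required: 95,990 ÷ 50 g/eq = 1920 eq = 1920 mol HCl.
(b) Mass of HCl: 1920 × 36.5 = 70,070 g.
(b) Mass of 27.1% solution: 70,070 / 0.271 = 258,600 g.
(b) Volume: 258,600 g ÷ 1.14 g/mL = 226,800 mL.

(a) 3.27 ppm; (b) 227 L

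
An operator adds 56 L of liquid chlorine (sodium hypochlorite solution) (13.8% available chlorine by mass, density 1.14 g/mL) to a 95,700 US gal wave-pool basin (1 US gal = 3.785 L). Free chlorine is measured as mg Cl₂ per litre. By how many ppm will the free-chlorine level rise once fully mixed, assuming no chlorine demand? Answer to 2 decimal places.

24.32 ppm

Volume: 95,700 US gal × 3.785 L/gal = 362,224 L.
Mass of solution: 56 L × 1000 mL/L × 1.14 g/mL = 63,840 g.
Available chlorine delivered: 63,840 g × 0.138 = 8810 g as Cl₂.
Concentration rise: 8810 g / 362,224 L = 24.32 mg/L = 24.32 ppm.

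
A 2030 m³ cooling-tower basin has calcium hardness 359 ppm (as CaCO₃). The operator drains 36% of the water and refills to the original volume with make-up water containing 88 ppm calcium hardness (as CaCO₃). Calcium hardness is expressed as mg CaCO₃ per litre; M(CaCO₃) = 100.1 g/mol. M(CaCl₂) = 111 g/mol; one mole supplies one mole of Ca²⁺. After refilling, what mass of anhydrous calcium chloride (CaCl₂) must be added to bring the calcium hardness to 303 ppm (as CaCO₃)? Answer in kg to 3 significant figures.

93.6 kg

Volume: 2030 m³ = 2,030,000 L.
After draining 36% and refilling: 359 × 0.64 + 88 × 0.36 = 261.44 ppm.
Deficit to target: 303 − 261.44 = 41.56 mg/L.
As CaCO₃: 41.56 mg/L × 2,030,000 L = 84,370 g; ÷ 100.1 = 842.8 mol Ca²⁺.
Mass: 842.8 × 111 = 93,550 g.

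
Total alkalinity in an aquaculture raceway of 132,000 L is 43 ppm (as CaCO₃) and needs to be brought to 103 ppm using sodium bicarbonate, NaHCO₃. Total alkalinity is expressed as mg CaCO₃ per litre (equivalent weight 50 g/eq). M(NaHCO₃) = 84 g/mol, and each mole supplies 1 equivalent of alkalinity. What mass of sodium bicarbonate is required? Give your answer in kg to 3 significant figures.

Alkalinity to add: (103 − 43) = 60 mg/L as CaCO₃ × 132,000 L = 7920 g as CaCO₃.
Equivalents: 7920 g ÷ 50 g/eq = 158.4 eq.
NaHCO₃ supplies 1 eq per mole → 158.4 mol.
Mass: 158.4 mol × 84 g/mol = 13,310 g.

13.3 kg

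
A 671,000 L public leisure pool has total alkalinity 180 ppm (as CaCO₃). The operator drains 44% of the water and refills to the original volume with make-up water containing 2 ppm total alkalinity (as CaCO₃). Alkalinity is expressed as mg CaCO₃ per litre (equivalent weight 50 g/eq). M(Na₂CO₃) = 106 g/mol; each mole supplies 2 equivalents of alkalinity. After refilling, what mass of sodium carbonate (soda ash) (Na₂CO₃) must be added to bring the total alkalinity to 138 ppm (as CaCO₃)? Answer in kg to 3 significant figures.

After draining 44% and refilling: 180 × 0.56 + 2 × 0.44 = 101.68 ppm.
Deficit to target: 138 − 101.68 = 36.32 mg/L.
As CaCO₃: 36.32 mg/L × 671,000 L = 24,370 g; ÷ 50 g/eq ÷ 2 = 243.7 mol Na₂CO₃.
Mass: 243.7 × 106 = 25,830 g.

25.8 kg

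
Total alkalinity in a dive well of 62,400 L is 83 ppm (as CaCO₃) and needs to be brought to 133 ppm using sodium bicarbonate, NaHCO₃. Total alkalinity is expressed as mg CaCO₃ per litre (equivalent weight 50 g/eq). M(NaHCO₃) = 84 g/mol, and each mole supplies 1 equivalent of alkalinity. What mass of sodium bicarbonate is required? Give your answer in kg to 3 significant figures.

5.24 kg

Alkalinity to add: (133 − 83) = 50 mg/L as CaCO₃ × 62,400 L = 3120 g as CaCO₃.
Equivalents: 3120 g ÷ 50 g/eq = 62.4 eq.
NaHCO₃ supplies 1 eq per mole → 62.4 mol.
Mass: 62.4 mol × 84 g/mol = 5242 g.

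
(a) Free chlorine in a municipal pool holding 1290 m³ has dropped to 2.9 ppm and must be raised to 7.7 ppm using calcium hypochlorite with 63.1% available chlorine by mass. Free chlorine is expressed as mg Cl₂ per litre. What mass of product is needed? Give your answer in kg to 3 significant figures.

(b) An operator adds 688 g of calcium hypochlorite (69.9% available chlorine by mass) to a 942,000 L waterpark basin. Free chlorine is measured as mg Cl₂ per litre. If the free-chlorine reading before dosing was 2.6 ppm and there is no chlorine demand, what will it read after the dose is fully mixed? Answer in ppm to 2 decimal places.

(a) 9.81 kg; (b) 3.11 ppm

(a) Volume: 1290 m³ = 1,290,000 L.
(a) Chlorine deficit: 7.7 − 2.9 = 4.8 ppm = 4.8 mg/L as Cl₂.
(a) Cl₂ equivalent needed: 4.8 mg/L × 1,290,000 L = 6,192,000 mg = 6192 g.
(a) Product at 63.1% available chlorine: 6192 / 0.631 = 9813 g.

(b) Available chlorine delivered: 688 g × 0.699 = 480.9 g as Cl₂.
(b) Concentration rise: 480.9 g / 942,000 L = 0.5105 mg/L = 0.51 ppm.
(b) Final FC: 2.6 + 0.51 = 3.11 ppm.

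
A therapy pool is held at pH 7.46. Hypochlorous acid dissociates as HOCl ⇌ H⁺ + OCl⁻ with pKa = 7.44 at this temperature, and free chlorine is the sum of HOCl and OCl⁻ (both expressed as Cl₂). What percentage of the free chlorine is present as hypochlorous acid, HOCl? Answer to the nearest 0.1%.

48.8%

[OCl⁻]/[HOCl] = 10^(pH − pKa) = 10^(7.46 − 7.44) = 10^0.02 = 1.047.
Fraction as HOCl = 1 / (1 + 1.047) = 0.4885.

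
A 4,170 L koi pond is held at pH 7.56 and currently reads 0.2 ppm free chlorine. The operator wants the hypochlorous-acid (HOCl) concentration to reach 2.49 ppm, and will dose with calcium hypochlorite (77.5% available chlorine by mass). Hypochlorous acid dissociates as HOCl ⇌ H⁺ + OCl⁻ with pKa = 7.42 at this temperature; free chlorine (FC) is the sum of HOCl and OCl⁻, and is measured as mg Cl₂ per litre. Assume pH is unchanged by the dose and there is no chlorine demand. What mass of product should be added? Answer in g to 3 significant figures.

30.8 g

[OCl⁻]/[HOCl] = 10^(pH − pKa) = 10^(7.56 − 7.42) = 1.38; fraction as HOCl = 1/(1 + 1.38) = 0.4201.
Free chlorine required for 2.49 ppm HOCl: 2.49 / 0.4201 = 5.927 ppm.
FC to add: 5.927 − 0.2 = 5.727 mg/L as Cl₂.
Cl₂ equivalent: 5.727 mg/L × 4,170 L = 23.88 g.
Product at 77.5% available Cl: 23.88 / 0.775 = 30.82 g.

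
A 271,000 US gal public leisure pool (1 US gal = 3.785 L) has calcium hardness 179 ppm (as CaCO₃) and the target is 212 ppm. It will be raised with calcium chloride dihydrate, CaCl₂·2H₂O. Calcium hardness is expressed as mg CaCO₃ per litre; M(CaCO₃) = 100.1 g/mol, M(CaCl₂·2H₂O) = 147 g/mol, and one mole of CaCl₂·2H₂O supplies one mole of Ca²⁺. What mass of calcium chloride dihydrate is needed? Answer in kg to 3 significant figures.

49.7 kg

Volume: 271,000 US gal × 3.785 L/gal = 1,025,735 L.
Hardness to add: (212 − 179) = 33 mg/L as CaCO₃ × 1,025,735 L = 33,850 g as CaCO₃.
Moles of Ca²⁺ (1 mol Ca²⁺ ≡ 1 mol CaCO₃): 33,850 / 100.1 g/mol = 338.2 mol.
Mass of CaCl₂·2H₂O: 338.2 × 147 = 49,710 g.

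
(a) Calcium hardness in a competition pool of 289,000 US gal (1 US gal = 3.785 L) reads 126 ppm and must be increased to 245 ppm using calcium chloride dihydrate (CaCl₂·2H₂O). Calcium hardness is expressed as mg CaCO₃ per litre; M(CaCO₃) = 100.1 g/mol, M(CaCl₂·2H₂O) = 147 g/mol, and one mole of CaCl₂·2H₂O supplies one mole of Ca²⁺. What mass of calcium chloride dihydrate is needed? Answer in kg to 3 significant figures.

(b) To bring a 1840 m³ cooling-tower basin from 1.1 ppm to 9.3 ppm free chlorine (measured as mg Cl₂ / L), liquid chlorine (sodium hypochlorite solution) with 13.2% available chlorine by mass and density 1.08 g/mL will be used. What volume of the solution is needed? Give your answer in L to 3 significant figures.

(a) 191 kg; (b) 106 L

(a) Volume: 289,000 US gal × 3.785 L/gal = 1,093,865 L.
(a) Hardness to add: (245 − 126) = 119 mg/L as CaCO₃ × 1,093,865 L = 130,200 g as CaCO₃.
(a) Moles of Ca²⁺ (1 mol Ca²⁺ ≡ 1 mol CaCO₃): 130,200 / 100.1 g/mol = 1300 mol.
(a) Mass of CaCl₂·2H₂O: 1300 × 147 = 191,200 g.

(b) Volume: 1840 m³ = 1,840,000 L.
(b) Chlorine deficit: 9.3 − 1.1 = 8.2 ppm = 8.2 mg/L as Cl₂.
(b) Cl₂ equivalent needed: 8.2 mg/L × 1,840,000 L = 15,090,000 mg = 15,090 g.
(b) Product at 13.2% available chlorine: 15,090 / 0.132 = 114,300 g.
(b) Volume at density 1.08 g/mL: 114,300 g ÷ 1.08 g/mL = 105,800 mL.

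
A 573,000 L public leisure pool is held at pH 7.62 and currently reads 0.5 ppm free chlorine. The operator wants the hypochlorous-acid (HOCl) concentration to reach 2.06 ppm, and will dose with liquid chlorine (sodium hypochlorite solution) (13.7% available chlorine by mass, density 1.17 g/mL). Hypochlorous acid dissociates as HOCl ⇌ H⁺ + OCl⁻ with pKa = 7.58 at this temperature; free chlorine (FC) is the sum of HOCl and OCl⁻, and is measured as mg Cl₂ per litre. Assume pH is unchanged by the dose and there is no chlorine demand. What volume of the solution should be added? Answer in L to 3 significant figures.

[OCl⁻]/[HOCl] = 10^(pH − pKa) = 10^(7.62 − 7.58) = 1.096; fraction as HOCl = 1/(1 + 1.096) = 0.477.
Free chlorine required for 2.06 ppm HOCl: 2.06 / 0.477 = 4.319 ppm.
FC to add: 4.319 − 0.5 = 3.819 mg/L as Cl₂.
Cl₂ equivalent: 3.819 mg/L × 573,000 L = 2188 g.
Product at 13.7% available Cl: 2188 / 0.137 = 15,970 g.
Volume: 15,970 g ÷ 1.17 g/mL = 13,650 mL.

13.7 L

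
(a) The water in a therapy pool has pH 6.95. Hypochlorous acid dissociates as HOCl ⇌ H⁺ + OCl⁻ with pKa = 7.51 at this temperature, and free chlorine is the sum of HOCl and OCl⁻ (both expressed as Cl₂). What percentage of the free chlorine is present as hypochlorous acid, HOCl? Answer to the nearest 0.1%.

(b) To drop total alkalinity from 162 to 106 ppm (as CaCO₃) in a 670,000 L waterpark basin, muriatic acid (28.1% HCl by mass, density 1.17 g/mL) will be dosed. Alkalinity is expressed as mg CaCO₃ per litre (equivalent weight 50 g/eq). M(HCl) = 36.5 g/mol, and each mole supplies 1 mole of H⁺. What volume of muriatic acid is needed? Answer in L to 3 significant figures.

(a) 78.4%; (b) 83.3 L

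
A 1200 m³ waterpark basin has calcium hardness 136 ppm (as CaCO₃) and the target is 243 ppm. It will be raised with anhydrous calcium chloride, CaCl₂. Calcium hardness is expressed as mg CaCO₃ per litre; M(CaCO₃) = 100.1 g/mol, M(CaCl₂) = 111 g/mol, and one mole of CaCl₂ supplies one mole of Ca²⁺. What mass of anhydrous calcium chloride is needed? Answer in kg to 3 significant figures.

Volume: 1200 m³ = 1,200,000 L.
Hardness to add: (243 − 136) = 107 mg/L as CaCO₃ × 1,200,000 L = 128,400 g as CaCO₃.
Moles of Ca²⁺ (1 mol Ca²⁺ ≡ 1 mol CaCO₃): 128,400 / 100.1 g/mol = 1283 mol.
Mass of CaCl₂: 1283 × 111 = 142,400 g.

142 kg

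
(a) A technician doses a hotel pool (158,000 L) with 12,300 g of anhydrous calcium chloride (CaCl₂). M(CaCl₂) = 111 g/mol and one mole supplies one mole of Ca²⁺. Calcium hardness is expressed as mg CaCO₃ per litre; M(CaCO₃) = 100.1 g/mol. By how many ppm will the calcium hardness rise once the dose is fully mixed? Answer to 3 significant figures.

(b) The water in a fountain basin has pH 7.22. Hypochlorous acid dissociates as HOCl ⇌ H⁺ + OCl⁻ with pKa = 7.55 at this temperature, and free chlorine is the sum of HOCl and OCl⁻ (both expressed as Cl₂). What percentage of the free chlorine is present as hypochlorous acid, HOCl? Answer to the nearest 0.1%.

(a) 70.2 ppm; (b) 68.1%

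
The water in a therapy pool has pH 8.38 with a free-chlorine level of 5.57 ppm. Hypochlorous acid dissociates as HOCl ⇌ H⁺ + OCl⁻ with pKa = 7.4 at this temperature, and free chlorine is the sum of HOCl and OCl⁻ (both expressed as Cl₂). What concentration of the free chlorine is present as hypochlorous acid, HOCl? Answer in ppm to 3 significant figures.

[OCl⁻]/[HOCl] = 10^(pH − pKa) = 10^(8.38 − 7.4) = 10^0.98 = 9.55.
Fraction as HOCl = 1 / (1 + 9.55) = 0.09479.
HOCl = 0.09479 × 5.57 ppm = 0.528 ppm.

0.528 ppm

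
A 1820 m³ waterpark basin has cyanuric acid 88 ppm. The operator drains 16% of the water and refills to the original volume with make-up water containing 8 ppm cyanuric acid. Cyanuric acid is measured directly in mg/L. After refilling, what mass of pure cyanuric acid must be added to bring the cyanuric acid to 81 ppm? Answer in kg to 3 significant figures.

Volume: 1820 m³ = 1,820,000 L.
After draining 16% and refilling: 88 × 0.84 + 8 × 0.16 = 75.2 ppm.
Deficit to target: 81 − 75.2 = 5.8 mg/L.
Mass: 5.8 mg/L × 1,820,000 L = 10,560 g cyanuric acid.

10.6 kg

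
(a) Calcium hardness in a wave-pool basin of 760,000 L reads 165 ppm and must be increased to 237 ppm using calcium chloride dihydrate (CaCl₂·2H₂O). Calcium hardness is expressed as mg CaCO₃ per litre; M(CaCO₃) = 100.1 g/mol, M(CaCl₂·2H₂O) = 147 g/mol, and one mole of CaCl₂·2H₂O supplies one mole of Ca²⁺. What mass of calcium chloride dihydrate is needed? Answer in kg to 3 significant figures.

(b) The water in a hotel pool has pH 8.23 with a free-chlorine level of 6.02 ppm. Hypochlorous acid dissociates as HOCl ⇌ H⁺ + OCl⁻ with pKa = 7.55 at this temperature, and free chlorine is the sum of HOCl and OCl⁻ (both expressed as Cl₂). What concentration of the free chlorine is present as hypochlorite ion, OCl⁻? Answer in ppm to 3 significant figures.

(a) Hardness to add: (237 − 165) = 72 mg/L as CaCO₃ × 760,000 L = 54,720 g as CaCO₃.
(a) Moles of Ca²⁺ (1 mol Ca²⁺ ≡ 1 mol CaCO₃): 54,720 / 100.1 g/mol = 546.7 mol.
(a) Mass of CaCl₂·2H₂O: 546.7 × 147 = 80,360 g.

(b) [OCl⁻]/[HOCl] = 10^(pH − pKa) = 10^(8.23 − 7.55) = 10^0.68 = 4.786.
(b) Fraction as HOCl = 1 / (1 + 4.786) = 0.1728.
(b) OCl⁻ = (1 − 0.1728) × 6.02 ppm = 4.98 ppm.

(a) 80.4 kg; (b) 4.98 ppm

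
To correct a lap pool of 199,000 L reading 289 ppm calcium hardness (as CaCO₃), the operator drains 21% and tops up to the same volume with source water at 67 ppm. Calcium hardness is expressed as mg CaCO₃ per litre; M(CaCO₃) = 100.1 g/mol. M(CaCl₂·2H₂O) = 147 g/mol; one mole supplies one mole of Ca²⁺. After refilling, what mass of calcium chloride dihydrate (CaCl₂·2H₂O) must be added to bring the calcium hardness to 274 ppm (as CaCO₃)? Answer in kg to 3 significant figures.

9.24 kg

After draining 21% and refilling: 289 × 0.79 + 67 × 0.21 = 242.38 ppm.
Deficit to target: 274 − 242.38 = 31.62 mg/L.
As CaCO₃: 31.62 mg/L × 199,000 L = 6292 g; ÷ 100.1 = 62.86 mol Ca²⁺.
Mass: 62.86 × 147 = 9241 g.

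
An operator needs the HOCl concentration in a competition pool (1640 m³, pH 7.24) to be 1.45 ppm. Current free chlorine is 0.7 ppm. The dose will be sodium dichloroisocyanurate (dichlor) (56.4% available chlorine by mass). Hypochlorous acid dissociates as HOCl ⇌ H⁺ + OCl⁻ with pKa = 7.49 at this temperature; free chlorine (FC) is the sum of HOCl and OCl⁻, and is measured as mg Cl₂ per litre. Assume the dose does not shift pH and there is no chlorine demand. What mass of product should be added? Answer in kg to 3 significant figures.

Volume: 1640 m³ = 1,640,000 L.
[OCl⁻]/[HOCl] = 10^(pH − pKa) = 10^(7.24 − 7.49) = 0.5623; fraction as HOCl = 1/(1 + 0.5623) = 0.6401.
Free chlorine required for 1.45 ppm HOCl: 1.45 / 0.6401 = 2.265 ppm.
FC to add: 2.265 − 0.7 = 1.565 mg/L as Cl₂.
Cl₂ equivalent: 1.565 mg/L × 1,640,000 L = 2567 g.
Product at 56.4% available Cl: 2567 / 0.564 = 4552 g.

4.55 kg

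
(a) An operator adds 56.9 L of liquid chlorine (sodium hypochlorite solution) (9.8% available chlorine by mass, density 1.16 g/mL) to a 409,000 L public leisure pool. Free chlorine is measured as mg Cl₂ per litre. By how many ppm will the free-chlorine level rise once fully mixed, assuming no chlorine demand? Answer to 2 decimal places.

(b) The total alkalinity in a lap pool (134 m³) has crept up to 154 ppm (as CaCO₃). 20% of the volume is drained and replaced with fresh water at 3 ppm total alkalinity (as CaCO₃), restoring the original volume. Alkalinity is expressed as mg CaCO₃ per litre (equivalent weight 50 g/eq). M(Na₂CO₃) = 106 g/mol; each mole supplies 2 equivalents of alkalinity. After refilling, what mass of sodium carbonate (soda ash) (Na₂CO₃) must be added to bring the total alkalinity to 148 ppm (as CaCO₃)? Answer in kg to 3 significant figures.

(a) Mass of solution: 56.9 L × 1000 mL/L × 1.16 g/mL = 66,000 g.
(a) Available chlorine delivered: 66,000 g × 0.098 = 6468 g as Cl₂.
(a) Concentration rise: 6468 g / 409,000 L = 15.82 mg/L = 15.82 ppm.

(b) Volume: 134 m³ = 134,000 L.
(b) After draining 20% and refilling: 154 × 0.80 + 3 × 0.20 = 123.8 ppm.
(b) Deficit to target: 148 − 123.8 = 24.2 mg/L.
(b) As CaCO₃: 24.2 mg/L × 134,000 L = 3243 g; ÷ 50 g/eq ÷ 2 = 32.43 mol Na₂CO₃.
(b) Mass: 32.43 × 106 = 3437 g.

(a) 15.82 ppm; (b) 3.44 kg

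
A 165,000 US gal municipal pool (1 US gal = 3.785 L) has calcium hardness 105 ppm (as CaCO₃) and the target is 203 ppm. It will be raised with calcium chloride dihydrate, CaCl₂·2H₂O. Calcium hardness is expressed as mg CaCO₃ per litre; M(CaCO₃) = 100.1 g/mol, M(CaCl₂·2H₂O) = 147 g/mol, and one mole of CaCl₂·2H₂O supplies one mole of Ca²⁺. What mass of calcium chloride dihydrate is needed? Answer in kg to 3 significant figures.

89.9 kg

Volume: 165,000 US gal × 3.785 L/gal = 624,525 L.
Hardness to add: (203 − 105) = 98 mg/L as CaCO₃ × 624,525 L = 61,200 g as CaCO₃.
Moles of Ca²⁺ (1 mol Ca²⁺ ≡ 1 mol CaCO₃): 61,200 / 100.1 g/mol = 611.4 mol.
Mass of CaCl₂·2H₂O: 611.4 × 147 = 89,880 g.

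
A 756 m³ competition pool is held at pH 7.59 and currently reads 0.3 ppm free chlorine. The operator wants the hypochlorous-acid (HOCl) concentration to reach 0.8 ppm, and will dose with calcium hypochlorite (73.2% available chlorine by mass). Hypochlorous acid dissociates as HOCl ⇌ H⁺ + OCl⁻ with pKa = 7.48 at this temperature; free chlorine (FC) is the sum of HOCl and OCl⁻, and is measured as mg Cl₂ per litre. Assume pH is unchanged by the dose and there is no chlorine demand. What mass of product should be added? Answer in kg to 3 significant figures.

Volume: 756 m³ = 756,000 L.
[OCl⁻]/[HOCl] = 10^(pH − pKa) = 10^(7.59 − 7.48) = 1.288; fraction as HOCl = 1/(1 + 1.288) = 0.437.
Free chlorine required for 0.8 ppm HOCl: 0.8 / 0.437 = 1.831 ppm.
FC to add: 1.831 − 0.3 = 1.531 mg/L as Cl₂.
Cl₂ equivalent: 1.531 mg/L × 756,000 L = 1157 g.
Product at 73.2% available Cl: 1157 / 0.732 = 1581 g.

1.58 kg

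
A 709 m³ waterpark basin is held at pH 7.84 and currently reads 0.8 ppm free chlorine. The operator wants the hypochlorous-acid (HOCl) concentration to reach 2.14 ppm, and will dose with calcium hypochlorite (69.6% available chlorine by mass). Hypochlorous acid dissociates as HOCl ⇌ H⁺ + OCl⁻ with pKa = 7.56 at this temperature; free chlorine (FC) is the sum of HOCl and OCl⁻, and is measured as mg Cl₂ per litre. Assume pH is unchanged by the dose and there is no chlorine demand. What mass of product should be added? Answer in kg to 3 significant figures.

Volume: 709 m³ = 709,000 L.
[OCl⁻]/[HOCl] = 10^(pH − pKa) = 10^(7.84 − 7.56) = 1.905; fraction as HOCl = 1/(1 + 1.905) = 0.3442.
Free chlorine required for 2.14 ppm HOCl: 2.14 / 0.3442 = 6.218 ppm.
FC to add: 6.218 − 0.8 = 5.418 mg/L as Cl₂.
Cl₂ equivalent: 5.418 mg/L × 709,000 L = 3841 g.
Product at 69.6% available Cl: 3841 / 0.696 = 5519 g.

5.52 kg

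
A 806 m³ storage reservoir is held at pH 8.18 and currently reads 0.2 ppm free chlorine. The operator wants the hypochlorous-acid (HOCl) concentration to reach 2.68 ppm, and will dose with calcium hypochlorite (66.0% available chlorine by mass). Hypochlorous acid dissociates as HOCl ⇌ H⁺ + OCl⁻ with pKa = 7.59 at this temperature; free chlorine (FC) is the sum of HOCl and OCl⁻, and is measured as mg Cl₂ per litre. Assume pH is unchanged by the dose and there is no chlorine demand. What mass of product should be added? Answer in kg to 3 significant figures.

15.8 kg

Volume: 806 m³ = 806,000 L.
[OCl⁻]/[HOCl] = 10^(pH − pKa) = 10^(8.18 − 7.59) = 3.89; fraction as HOCl = 1/(1 + 3.89) = 0.2045.
Free chlorine required for 2.68 ppm HOCl: 2.68 / 0.2045 = 13.11 ppm.
FC to add: 13.11 − 0.2 = 12.91 mg/L as Cl₂.
Cl₂ equivalent: 12.91 mg/L × 806,000 L = 10,400 g.
Product at 66.0% available Cl: 10,400 / 0.66 = 15,760 g.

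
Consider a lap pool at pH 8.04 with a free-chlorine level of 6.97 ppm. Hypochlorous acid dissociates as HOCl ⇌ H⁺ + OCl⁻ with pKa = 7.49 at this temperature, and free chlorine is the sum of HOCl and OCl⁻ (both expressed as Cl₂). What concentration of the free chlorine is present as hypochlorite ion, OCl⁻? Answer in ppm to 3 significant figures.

5.44 ppm

[OCl⁻]/[HOCl] = 10^(pH − pKa) = 10^(8.04 − 7.49) = 10^0.55 = 3.548.
Fraction as HOCl = 1 / (1 + 3.548) = 0.2199.
OCl⁻ = (1 − 0.2199) × 6.97 ppm = 5.438 ppm.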